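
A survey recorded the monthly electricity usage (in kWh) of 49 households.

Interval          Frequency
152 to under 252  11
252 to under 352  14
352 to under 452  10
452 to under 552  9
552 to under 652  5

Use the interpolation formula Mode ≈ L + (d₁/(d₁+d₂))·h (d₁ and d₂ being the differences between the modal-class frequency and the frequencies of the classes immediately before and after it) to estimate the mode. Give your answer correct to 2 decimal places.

Modal class: 252 to under 352 (highest frequency 14).
d₁ = 14 − 11 = 3, d₂ = 14 − 10 = 4
Mode ≈ 252 + (3/(3+4)) × 100 = 252 + 42.8571 = 294.8571

294.86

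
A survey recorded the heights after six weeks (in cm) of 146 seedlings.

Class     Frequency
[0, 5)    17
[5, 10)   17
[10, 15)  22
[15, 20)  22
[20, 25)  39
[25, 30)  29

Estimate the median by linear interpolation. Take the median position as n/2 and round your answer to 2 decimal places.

18.86

Cumulative frequencies: 17, 34, 56, 78, 117, 146
n = 146; position = n/2 = 73.
This falls in the class [15, 20): L = 15, F = 56, f = 22, h = 5.
Median ≈ 15 + ((73 − 56) / 22) × 5 = 18.8636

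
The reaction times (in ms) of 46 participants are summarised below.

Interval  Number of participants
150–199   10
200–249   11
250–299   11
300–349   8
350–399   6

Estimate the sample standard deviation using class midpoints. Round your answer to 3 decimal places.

Midpoints: 174.5, 224.5, 274.5, 324.5, 374.5
n = 46, Σfm = 12077, mean = 262.5435
Σfm² = 3371661.5
Σf(m − x̄)² = Σfm² − (Σfm)²/n = 3371661.5 − 12077²/46 = 200923.9130
Sample variance = 200923.9130 / 45 = 4464.9758
Standard deviation = √4464.9758 = 66.8205

66.820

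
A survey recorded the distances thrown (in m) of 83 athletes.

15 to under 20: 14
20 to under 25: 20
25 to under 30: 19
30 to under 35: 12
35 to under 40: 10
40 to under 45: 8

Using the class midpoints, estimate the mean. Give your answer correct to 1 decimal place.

28.0

Midpoints: 17.5, 22.5, 27.5, 32.5, 37.5, 42.5
Σfm = 14×17.5 + 20×22.5 + 19×27.5 + 12×32.5 + 10×37.5 + 8×42.5 = 2322.5
n = Σf = 83
Mean = 2322.5 / 83 = 27.9819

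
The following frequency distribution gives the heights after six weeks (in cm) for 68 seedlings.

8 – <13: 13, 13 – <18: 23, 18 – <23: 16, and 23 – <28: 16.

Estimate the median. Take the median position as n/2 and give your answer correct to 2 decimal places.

17.57

Cumulative frequencies: 13, 36, 52, 68
n = 68; position = n/2 = 34.
This falls in the class 13 – <18: L = 13, F = 13, f = 23, h = 5.
Median ≈ 13 + ((34 − 13) / 23) × 5 = 17.5652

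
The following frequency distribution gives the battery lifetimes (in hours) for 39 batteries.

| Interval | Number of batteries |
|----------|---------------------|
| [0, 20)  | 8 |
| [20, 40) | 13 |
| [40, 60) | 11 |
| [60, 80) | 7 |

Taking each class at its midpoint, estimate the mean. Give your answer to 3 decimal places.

Midpoints: 10, 30, 50, 70
Σfm = 8×10 + 13×30 + 11×50 + 7×70 = 1510
n = Σf = 39
Mean = 1510 / 39 = 38.7179

38.718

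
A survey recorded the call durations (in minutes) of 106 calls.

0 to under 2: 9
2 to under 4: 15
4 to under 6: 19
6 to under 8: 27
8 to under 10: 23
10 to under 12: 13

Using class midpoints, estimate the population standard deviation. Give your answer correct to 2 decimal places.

2.93

Midpoints: 1, 3, 5, 7, 9, 11
n = 106, Σfm = 688, mean = 6.4906
Σfm² = 5378
Σf(m − x̄)² = Σfm² − (Σfm)²/n = 5378 − 688²/106 = 912.4906
Population variance = 912.4906 / 106 = 8.6084
Standard deviation = √8.6084 = 2.9340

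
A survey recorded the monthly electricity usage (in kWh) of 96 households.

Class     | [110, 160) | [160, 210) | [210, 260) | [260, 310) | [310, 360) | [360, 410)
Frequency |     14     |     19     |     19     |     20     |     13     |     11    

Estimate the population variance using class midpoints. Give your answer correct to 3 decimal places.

Midpoints: 135, 185, 235, 285, 335, 385
n = 96, Σfm = 24160, mean = 251.6667
Σfm² = 6668600
Σf(m − x̄)² = Σfm² − (Σfm)²/n = 6668600 − 24160²/96 = 588333.3333
Population variance = 588333.3333 / 96 = 6128.4722

6128.472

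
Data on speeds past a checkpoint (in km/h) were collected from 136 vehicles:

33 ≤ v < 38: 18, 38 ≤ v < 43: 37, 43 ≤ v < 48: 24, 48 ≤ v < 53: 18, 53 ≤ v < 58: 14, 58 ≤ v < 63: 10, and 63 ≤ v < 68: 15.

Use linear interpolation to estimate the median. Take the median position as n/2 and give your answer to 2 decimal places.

Cumulative frequencies: 18, 55, 79, 97, 111, 121, 136
n = 136; position = n/2 = 68.
This falls in the class 43 ≤ v < 48: L = 43, F = 55, f = 24, h = 5.
Median ≈ 43 + ((68 − 55) / 24) × 5 = 45.7083

45.71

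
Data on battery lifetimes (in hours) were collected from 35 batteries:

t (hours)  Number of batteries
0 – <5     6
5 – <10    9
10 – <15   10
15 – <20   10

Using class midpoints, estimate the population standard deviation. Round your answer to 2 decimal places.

5.31

Midpoints: 2.5, 7.5, 12.5, 17.5
n = 35, Σfm = 382.5, mean = 10.9286
Σfm² = 5168.75
Σf(m − x̄)² = Σfm² − (Σfm)²/n = 5168.75 − 382.5²/35 = 988.5714
Population variance = 988.5714 / 35 = 28.2449
Standard deviation = √28.2449 = 5.3146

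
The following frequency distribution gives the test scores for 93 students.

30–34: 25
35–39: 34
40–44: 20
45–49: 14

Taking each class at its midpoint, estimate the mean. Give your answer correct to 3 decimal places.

Midpoints: 32, 37, 42, 47
Σfm = 25×32 + 34×37 + 20×42 + 14×47 = 3556
n = Σf = 93
Mean = 3556 / 93 = 38.2366

38.237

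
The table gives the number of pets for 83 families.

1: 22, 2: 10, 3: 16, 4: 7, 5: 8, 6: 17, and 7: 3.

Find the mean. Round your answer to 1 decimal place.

3.4

Values: 1, 2, 3, 4, 5, 6, 7
Σfx = 22×1 + 10×2 + 16×3 + 7×4 + 8×5 + 17×6 + 3×7 = 281
n = Σf = 83
Mean = 281 / 83 = 3.3855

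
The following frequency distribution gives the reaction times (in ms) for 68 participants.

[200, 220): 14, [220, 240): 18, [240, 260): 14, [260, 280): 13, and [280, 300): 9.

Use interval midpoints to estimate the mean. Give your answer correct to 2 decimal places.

Midpoints: 210, 230, 250, 270, 290
Σfm = 14×210 + 18×230 + 14×250 + 13×270 + 9×290 = 16700
n = Σf = 68
Mean = 16700 / 68 = 245.5882

245.59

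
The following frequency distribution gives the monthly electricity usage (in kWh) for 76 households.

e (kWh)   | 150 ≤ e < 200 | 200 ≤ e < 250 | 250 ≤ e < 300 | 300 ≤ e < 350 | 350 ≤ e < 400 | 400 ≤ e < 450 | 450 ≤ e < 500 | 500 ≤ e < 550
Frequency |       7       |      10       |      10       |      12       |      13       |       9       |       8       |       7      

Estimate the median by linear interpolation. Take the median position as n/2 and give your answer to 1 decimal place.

Cumulative frequencies: 7, 17, 27, 39, 52, 61, 69, 76
n = 76; position = n/2 = 38.
This falls in the class 300 ≤ e < 350: L = 300, F = 27, f = 12, h = 50.
Median ≈ 300 + ((38 − 27) / 12) × 50 = 345.8333

345.8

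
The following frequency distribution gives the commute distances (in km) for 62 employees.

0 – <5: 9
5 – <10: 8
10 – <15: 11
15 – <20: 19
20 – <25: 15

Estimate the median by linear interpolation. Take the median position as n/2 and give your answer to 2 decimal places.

15.79

Cumulative frequencies: 9, 17, 28, 47, 62
n = 62; position = n/2 = 31.
This falls in the class 15 – <20: L = 15, F = 28, f = 19, h = 5.
Median ≈ 15 + ((31 − 28) / 19) × 5 = 15.7895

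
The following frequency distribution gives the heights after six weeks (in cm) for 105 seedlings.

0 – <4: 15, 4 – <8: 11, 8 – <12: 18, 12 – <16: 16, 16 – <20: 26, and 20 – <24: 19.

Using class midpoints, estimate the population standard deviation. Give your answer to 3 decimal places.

Midpoints: 2, 6, 10, 14, 18, 22
n = 105, Σfm = 1386, mean = 13.2000
Σfm² = 23012
Σf(m − x̄)² = Σfm² − (Σfm)²/n = 23012 − 1386²/105 = 4716.8000
Population variance = 4716.8000 / 105 = 44.9219
Standard deviation = √44.9219 = 6.7024

6.702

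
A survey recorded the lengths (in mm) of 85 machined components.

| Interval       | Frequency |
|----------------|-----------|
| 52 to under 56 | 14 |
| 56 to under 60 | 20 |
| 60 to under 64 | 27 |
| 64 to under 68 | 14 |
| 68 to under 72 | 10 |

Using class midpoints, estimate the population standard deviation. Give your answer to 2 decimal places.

Midpoints: 54, 58, 62, 66, 70
n = 85, Σfm = 5214, mean = 61.3412
Σfm² = 321876
Σf(m − x̄)² = Σfm² − (Σfm)²/n = 321876 − 5214²/85 = 2043.1059
Population variance = 2043.1059 / 85 = 24.0365
Standard deviation = √24.0365 = 4.9027

4.90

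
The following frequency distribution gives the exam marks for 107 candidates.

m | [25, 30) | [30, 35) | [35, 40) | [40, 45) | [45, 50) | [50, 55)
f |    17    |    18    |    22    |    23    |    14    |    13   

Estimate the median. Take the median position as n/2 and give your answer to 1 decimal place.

Cumulative frequencies: 17, 35, 57, 80, 94, 107
n = 107; position = n/2 = 53.5.
This falls in the class [35, 40): L = 35, F = 35, f = 22, h = 5.
Median ≈ 35 + ((53.5 − 35) / 22) × 5 = 39.2045

39.2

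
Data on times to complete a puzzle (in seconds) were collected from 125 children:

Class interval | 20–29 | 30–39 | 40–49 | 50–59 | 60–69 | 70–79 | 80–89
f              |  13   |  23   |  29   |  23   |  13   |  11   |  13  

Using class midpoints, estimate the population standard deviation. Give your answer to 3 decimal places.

17.871

Midpoints: 24.5, 34.5, 44.5, 54.5, 64.5, 74.5, 84.5
n = 125, Σfm = 6412.5, mean = 51.3000
Σfm² = 368881.25
Σf(m − x̄)² = Σfm² − (Σfm)²/n = 368881.25 − 6412.5²/125 = 39920.0000
Population variance = 39920.0000 / 125 = 319.3600
Standard deviation = √319.3600 = 17.8706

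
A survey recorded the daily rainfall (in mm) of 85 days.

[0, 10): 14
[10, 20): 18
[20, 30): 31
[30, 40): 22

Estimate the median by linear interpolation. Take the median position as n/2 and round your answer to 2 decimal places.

23.39

Cumulative frequencies: 14, 32, 63, 85
n = 85; position = n/2 = 42.5.
This falls in the class [20, 30): L = 20, F = 32, f = 31, h = 10.
Median ≈ 20 + ((42.5 − 32) / 31) × 10 = 23.3871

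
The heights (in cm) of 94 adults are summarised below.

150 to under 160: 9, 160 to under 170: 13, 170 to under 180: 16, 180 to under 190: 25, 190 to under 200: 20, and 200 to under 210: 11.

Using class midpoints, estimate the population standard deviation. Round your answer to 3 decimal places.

Midpoints: 155, 165, 175, 185, 195, 205
n = 94, Σfm = 17120, mean = 182.1277
Σfm² = 3138550
Σf(m − x̄)² = Σfm² − (Σfm)²/n = 3138550 − 17120²/94 = 20524.4681
Population variance = 20524.4681 / 94 = 218.3454
Standard deviation = √218.3454 = 14.7765

14.777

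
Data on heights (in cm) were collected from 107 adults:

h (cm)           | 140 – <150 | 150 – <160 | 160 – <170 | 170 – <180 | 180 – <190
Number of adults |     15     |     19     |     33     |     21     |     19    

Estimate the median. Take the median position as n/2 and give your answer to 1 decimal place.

Cumulative frequencies: 15, 34, 67, 88, 107
n = 107; position = n/2 = 53.5.
This falls in the class 160 – <170: L = 160, F = 34, f = 33, h = 10.
Median ≈ 160 + ((53.5 − 34) / 33) × 10 = 165.9091

165.9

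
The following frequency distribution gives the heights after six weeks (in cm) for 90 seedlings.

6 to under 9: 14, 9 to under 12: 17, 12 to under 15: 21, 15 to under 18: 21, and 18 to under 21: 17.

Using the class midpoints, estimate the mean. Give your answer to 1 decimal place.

13.8

Midpoints: 7.5, 10.5, 13.5, 16.5, 19.5
Σfm = 14×7.5 + 17×10.5 + 21×13.5 + 21×16.5 + 17×19.5 = 1245
n = Σf = 90
Mean = 1245 / 90 = 13.8333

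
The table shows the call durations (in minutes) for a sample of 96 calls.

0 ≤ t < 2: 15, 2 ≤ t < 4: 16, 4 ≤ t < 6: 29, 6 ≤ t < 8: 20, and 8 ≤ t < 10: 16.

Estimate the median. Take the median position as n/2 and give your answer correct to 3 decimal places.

5.172

Cumulative frequencies: 15, 31, 60, 80, 96
n = 96; position = n/2 = 48.
This falls in the class 4 ≤ t < 6: L = 4, F = 31, f = 29, h = 2.
Median ≈ 4 + ((48 − 31) / 29) × 2 = 5.1724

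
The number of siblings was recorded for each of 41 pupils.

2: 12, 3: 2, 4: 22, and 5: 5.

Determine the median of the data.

Cumulative frequencies: 12, 14, 36, 41
n = 41, so the median is the value in position (n+1)/2 = 21.
Position 21 falls at value 4.

4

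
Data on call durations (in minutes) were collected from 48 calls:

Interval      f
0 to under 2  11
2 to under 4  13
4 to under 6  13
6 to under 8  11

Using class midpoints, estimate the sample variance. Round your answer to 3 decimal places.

Midpoints: 1, 3, 5, 7
n = 48, Σfm = 192, mean = 4.0000
Σfm² = 992
Σf(m − x̄)² = Σfm² − (Σfm)²/n = 992 − 192²/48 = 224.0000
Sample variance = 224.0000 / 47 = 4.7660

4.766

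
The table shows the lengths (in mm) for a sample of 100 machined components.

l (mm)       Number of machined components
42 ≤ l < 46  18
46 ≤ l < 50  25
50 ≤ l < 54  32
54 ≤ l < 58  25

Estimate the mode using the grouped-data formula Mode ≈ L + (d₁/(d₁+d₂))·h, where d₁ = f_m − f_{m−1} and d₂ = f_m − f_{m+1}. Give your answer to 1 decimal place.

Modal class: 50 ≤ l < 54 (highest frequency 32).
d₁ = 32 − 25 = 7, d₂ = 32 − 25 = 7
Mode ≈ 50 + (7/(7+7)) × 4 = 50 + 2.0000 = 52.0000

52.0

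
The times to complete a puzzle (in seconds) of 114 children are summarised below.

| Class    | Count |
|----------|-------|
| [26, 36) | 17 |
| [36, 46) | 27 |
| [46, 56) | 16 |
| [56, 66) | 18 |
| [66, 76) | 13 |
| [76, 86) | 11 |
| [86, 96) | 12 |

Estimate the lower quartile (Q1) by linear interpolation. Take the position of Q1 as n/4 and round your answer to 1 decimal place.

40.3

Cumulative frequencies: 17, 44, 60, 78, 91, 102, 114
n = 114; position = n/4 = 28.5.
This falls in the class [36, 46): L = 36, F = 17, f = 27, h = 10.
Lower quartile ≈ 36 + ((28.5 − 17) / 27) × 10 = 40.2593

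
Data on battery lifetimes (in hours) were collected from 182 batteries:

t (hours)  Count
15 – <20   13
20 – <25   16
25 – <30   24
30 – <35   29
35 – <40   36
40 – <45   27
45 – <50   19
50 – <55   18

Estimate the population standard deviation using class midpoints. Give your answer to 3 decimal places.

9.969

Midpoints: 17.5, 22.5, 27.5, 32.5, 37.5, 42.5, 47.5, 52.5
n = 182, Σfm = 6535, mean = 35.9066
Σfm² = 252737.5
Σf(m − x̄)² = Σfm² − (Σfm)²/n = 252737.5 − 6535²/182 = 18087.9121
Population variance = 18087.9121 / 182 = 99.3841
Standard deviation = √99.3841 = 9.9692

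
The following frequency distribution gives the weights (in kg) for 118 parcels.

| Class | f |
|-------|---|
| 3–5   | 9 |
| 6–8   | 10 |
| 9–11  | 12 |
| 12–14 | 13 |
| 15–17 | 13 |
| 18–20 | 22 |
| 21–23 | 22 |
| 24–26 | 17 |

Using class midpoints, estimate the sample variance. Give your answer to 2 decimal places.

Midpoints: 4, 7, 10, 13, 16, 19, 22, 25
n = 118, Σfm = 1930, mean = 16.3559
Σfm² = 36574
Σf(m − x̄)² = Σfm² − (Σfm)²/n = 36574 − 1930²/118 = 5007.0508
Sample variance = 5007.0508 / 117 = 42.7953

42.80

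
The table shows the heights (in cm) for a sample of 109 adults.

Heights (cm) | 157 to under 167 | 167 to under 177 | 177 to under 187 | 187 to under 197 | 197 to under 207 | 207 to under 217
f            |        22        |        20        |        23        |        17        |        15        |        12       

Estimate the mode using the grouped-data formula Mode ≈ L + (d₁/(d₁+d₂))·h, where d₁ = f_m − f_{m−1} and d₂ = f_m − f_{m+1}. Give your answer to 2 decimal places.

180.33

Modal class: 177 to under 187 (highest frequency 23).
d₁ = 23 − 20 = 3, d₂ = 23 − 17 = 6
Mode ≈ 177 + (3/(3+6)) × 10 = 177 + 3.3333 = 180.3333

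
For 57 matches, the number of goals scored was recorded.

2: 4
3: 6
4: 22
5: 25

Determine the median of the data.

4

Cumulative frequencies: 4, 10, 32, 57
n = 57, so the median is the value in position (n+1)/2 = 29.
Position 29 falls at value 4.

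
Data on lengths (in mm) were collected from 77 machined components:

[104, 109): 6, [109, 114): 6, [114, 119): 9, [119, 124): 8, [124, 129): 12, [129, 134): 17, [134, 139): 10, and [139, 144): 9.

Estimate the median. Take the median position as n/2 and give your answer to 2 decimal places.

127.96

Cumulative frequencies: 6, 12, 21, 29, 41, 58, 68, 77
n = 77; position = n/2 = 38.5.
This falls in the class [124, 129): L = 124, F = 29, f = 12, h = 5.
Median ≈ 124 + ((38.5 − 29) / 12) × 5 = 127.9583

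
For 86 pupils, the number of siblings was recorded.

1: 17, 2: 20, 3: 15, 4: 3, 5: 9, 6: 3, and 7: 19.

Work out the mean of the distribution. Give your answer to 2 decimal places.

Values: 1, 2, 3, 4, 5, 6, 7
Σfx = 17×1 + 20×2 + 15×3 + 3×4 + 9×5 + 3×6 + 19×7 = 310
n = Σf = 86
Mean = 310 / 86 = 3.6047

3.60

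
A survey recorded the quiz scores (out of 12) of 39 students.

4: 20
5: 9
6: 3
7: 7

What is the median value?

Cumulative frequencies: 20, 29, 32, 39
n = 39, so the median is the value in position (n+1)/2 = 20.
Position 20 falls at value 4.

4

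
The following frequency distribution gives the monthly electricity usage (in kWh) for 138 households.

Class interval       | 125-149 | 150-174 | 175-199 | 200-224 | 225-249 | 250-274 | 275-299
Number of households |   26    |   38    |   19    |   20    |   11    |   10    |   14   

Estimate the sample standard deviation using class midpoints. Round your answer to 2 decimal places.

Midpoints: 137, 162, 187, 212, 237, 262, 287
n = 138, Σfm = 26756, mean = 193.8841
Σfm² = 5506022
Σf(m − x̄)² = Σfm² − (Σfm)²/n = 5506022 − 26756²/138 = 318460.1449
Sample variance = 318460.1449 / 137 = 2324.5266
Standard deviation = √2324.5266 = 48.2133

48.21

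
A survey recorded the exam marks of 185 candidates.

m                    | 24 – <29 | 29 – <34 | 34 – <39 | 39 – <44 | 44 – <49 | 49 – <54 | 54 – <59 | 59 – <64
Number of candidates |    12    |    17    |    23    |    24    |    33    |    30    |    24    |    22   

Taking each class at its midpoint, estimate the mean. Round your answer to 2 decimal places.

45.82

Midpoints: 26.5, 31.5, 36.5, 41.5, 46.5, 51.5, 56.5, 61.5
Σfm = 12×26.5 + 17×31.5 + 23×36.5 + 24×41.5 + 33×46.5 + 30×51.5 + 24×56.5 + 22×61.5 = 8477.5
n = Σf = 185
Mean = 8477.5 / 185 = 45.8243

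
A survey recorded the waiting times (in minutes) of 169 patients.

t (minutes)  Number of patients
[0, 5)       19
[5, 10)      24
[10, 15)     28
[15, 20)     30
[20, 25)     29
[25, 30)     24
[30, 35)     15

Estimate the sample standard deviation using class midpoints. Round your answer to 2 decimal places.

9.08

Midpoints: 2.5, 7.5, 12.5, 17.5, 22.5, 27.5, 32.5
n = 169, Σfm = 2902.5, mean = 17.1746
Σfm² = 63706.25
Σf(m − x̄)² = Σfm² − (Σfm)²/n = 63706.25 − 2902.5²/169 = 13857.1006
Sample variance = 13857.1006 / 168 = 82.4827
Standard deviation = √82.4827 = 9.0820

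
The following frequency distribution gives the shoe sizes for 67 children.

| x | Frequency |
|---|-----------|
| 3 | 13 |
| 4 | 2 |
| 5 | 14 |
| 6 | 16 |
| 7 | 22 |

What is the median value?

6

Cumulative frequencies: 13, 15, 29, 45, 67
n = 67, so the median is the value in position (n+1)/2 = 34.
Position 34 falls at value 6.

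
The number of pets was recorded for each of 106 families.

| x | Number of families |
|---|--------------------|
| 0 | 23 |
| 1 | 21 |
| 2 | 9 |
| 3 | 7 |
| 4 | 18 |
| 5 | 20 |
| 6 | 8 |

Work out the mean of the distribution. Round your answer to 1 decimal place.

2.6

Values: 0, 1, 2, 3, 4, 5, 6
Σfx = 23×0 + 21×1 + 9×2 + 7×3 + 18×4 + 20×5 + 8×6 = 280
n = Σf = 106
Mean = 280 / 106 = 2.6415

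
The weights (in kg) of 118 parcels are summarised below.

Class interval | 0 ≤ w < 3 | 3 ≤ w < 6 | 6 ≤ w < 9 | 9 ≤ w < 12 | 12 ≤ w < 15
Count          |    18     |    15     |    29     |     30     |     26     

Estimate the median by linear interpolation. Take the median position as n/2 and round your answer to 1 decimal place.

Cumulative frequencies: 18, 33, 62, 92, 118
n = 118; position = n/2 = 59.
This falls in the class 6 ≤ w < 9: L = 6, F = 33, f = 29, h = 3.
Median ≈ 6 + ((59 − 33) / 29) × 3 = 8.6897

8.7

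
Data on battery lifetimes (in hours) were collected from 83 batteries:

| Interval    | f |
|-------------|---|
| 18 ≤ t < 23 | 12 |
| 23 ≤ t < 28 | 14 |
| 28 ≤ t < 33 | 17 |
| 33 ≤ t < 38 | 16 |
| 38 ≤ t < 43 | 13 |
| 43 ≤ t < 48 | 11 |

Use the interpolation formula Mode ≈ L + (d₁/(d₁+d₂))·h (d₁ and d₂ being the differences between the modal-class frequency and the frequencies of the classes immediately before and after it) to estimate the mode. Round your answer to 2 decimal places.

31.75

Modal class: 28 ≤ t < 33 (highest frequency 17).
d₁ = 17 − 14 = 3, d₂ = 17 − 16 = 1
Mode ≈ 28 + (3/(3+1)) × 5 = 28 + 3.7500 = 31.7500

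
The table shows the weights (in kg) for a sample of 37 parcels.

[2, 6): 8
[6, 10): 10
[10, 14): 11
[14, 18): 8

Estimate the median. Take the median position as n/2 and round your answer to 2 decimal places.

Cumulative frequencies: 8, 18, 29, 37
n = 37; position = n/2 = 18.5.
This falls in the class [10, 14): L = 10, F = 18, f = 11, h = 4.
Median ≈ 10 + ((18.5 − 18) / 11) × 4 = 10.1818

10.18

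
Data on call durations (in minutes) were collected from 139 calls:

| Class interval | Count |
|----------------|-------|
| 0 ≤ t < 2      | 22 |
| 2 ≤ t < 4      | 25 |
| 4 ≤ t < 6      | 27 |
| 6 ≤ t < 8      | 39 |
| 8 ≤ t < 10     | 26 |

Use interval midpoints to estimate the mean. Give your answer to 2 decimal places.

5.32

Midpoints: 1, 3, 5, 7, 9
Σfm = 22×1 + 25×3 + 27×5 + 39×7 + 26×9 = 739
n = Σf = 139
Mean = 739 / 139 = 5.3165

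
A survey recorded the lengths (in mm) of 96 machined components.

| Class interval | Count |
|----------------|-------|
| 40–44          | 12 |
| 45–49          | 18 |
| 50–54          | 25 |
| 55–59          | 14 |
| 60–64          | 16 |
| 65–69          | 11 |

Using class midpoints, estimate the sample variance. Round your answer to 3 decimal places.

Midpoints: 42, 47, 52, 57, 62, 67
n = 96, Σfm = 5177, mean = 53.9271
Σfm² = 284899
Σf(m − x̄)² = Σfm² − (Σfm)²/n = 284899 − 5177²/96 = 5718.4896
Sample variance = 5718.4896 / 95 = 60.1946

60.195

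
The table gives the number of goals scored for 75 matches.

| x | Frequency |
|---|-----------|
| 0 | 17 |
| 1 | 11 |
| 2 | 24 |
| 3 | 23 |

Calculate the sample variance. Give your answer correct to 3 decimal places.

1.291

Values: 0, 1, 2, 3
n = 75, Σfx = 128, mean = 1.7067
Σfx² = 314
Σf(x − x̄)² = Σfx² − (Σfx)²/n = 314 − 128²/75 = 95.5467
Sample variance = 95.5467 / 74 = 1.2912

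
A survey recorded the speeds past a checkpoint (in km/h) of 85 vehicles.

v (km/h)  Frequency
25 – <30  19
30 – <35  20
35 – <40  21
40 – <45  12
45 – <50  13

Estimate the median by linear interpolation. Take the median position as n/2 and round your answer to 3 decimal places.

35.833

Cumulative frequencies: 19, 39, 60, 72, 85
n = 85; position = n/2 = 42.5.
This falls in the class 35 – <40: L = 35, F = 39, f = 21, h = 5.
Median ≈ 35 + ((42.5 − 39) / 21) × 5 = 35.8333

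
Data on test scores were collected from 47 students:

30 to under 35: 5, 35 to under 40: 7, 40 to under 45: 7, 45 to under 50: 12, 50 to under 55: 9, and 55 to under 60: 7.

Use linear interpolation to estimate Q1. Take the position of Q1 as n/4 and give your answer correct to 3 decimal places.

39.821

Cumulative frequencies: 5, 12, 19, 31, 40, 47
n = 47; position = n/4 = 11.75.
This falls in the class 35 to under 40: L = 35, F = 5, f = 7, h = 5.
Lower quartile ≈ 35 + ((11.75 − 5) / 7) × 5 = 39.8214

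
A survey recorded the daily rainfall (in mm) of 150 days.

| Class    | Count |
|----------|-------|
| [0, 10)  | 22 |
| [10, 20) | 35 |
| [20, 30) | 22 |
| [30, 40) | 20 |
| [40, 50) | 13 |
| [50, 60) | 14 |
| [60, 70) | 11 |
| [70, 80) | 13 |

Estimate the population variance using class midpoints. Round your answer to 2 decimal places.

486.12

Midpoints: 5, 15, 25, 35, 45, 55, 65, 75
n = 150, Σfm = 4930, mean = 32.8667
Σfm² = 234950
Σf(m − x̄)² = Σfm² − (Σfm)²/n = 234950 − 4930²/150 = 72917.3333
Population variance = 72917.3333 / 150 = 486.1156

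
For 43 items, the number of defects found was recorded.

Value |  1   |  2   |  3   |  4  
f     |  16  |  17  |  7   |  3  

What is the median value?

2

Cumulative frequencies: 16, 33, 40, 43
n = 43, so the median is the value in position (n+1)/2 = 22.
Position 22 falls at value 2.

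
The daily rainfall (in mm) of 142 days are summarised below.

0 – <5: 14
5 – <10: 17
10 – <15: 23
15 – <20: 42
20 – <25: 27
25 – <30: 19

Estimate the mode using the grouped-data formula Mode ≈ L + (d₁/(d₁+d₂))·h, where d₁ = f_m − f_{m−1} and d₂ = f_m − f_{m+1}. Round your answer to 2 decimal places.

Modal class: 15 – <20 (highest frequency 42).
d₁ = 42 − 23 = 19, d₂ = 42 − 27 = 15
Mode ≈ 15 + (19/(19+15)) × 5 = 15 + 2.7941 = 17.7941

17.79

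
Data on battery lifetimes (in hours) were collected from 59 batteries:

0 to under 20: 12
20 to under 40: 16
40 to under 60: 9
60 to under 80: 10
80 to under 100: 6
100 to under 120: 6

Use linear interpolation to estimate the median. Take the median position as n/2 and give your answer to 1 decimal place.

43.3

Cumulative frequencies: 12, 28, 37, 47, 53, 59
n = 59; position = n/2 = 29.5.
This falls in the class 40 to under 60: L = 40, F = 28, f = 9, h = 20.
Median ≈ 40 + ((29.5 − 28) / 9) × 20 = 43.3333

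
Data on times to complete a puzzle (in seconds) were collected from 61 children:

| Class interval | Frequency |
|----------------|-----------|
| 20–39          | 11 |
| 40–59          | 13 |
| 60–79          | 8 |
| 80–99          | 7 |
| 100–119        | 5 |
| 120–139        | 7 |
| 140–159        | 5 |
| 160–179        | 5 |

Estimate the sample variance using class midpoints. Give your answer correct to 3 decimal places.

2094.863

Midpoints: 29.5, 49.5, 69.5, 89.5, 109.5, 129.5, 149.5, 169.5
n = 61, Σfm = 5199.5, mean = 85.2377
Σfm² = 568885.25
Σf(m − x̄)² = Σfm² − (Σfm)²/n = 568885.25 − 5199.5²/61 = 125691.8033
Sample variance = 125691.8033 / 60 = 2094.8634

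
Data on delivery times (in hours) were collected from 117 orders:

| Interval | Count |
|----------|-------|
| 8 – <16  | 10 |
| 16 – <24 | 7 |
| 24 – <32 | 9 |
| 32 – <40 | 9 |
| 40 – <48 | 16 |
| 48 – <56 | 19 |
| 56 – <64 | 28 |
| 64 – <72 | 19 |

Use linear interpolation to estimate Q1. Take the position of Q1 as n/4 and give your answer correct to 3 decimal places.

34.889

Cumulative frequencies: 10, 17, 26, 35, 51, 70, 98, 117
n = 117; position = n/4 = 29.25.
This falls in the class 32 – <40: L = 32, F = 26, f = 9, h = 8.
Lower quartile ≈ 32 + ((29.25 − 26) / 9) × 8 = 34.8889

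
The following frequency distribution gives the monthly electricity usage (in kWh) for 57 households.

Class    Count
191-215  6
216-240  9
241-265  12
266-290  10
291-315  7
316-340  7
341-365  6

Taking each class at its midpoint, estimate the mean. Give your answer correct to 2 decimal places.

Midpoints: 203, 228, 253, 278, 303, 328, 353
Σfm = 6×203 + 9×228 + 12×253 + 10×278 + 7×303 + 7×328 + 6×353 = 15621
n = Σf = 57
Mean = 15621 / 57 = 274.0526

274.05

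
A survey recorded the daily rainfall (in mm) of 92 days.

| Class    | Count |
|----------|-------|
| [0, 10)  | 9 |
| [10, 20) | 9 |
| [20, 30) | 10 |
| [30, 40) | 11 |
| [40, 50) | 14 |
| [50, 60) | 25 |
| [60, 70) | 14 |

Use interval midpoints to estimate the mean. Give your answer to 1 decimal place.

Midpoints: 5, 15, 25, 35, 45, 55, 65
Σfm = 9×5 + 9×15 + 10×25 + 11×35 + 14×45 + 25×55 + 14×65 = 3730
n = Σf = 92
Mean = 3730 / 92 = 40.5435

40.5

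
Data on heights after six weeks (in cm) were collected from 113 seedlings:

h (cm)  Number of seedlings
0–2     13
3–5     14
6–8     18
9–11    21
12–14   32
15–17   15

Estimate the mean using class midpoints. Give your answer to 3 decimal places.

9.389

Midpoints: 1, 4, 7, 10, 13, 16
Σfm = 13×1 + 14×4 + 18×7 + 21×10 + 32×13 + 15×16 = 1061
n = Σf = 113
Mean = 1061 / 113 = 9.3894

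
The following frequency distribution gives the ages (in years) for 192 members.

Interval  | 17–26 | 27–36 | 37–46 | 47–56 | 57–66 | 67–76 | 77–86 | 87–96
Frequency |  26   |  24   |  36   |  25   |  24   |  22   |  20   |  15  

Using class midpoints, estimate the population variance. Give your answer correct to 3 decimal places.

465.875

Midpoints: 21.5, 31.5, 41.5, 51.5, 61.5, 71.5, 81.5, 91.5
n = 192, Σfm = 10148, mean = 52.8542
Σfm² = 625812
Σf(m − x̄)² = Σfm² − (Σfm)²/n = 625812 − 10148²/192 = 89447.9167
Population variance = 89447.9167 / 192 = 465.8746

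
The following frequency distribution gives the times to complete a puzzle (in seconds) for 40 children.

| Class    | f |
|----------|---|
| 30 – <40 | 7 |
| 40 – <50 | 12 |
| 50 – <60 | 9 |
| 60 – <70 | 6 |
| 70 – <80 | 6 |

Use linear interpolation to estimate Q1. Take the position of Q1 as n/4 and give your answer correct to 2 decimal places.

Cumulative frequencies: 7, 19, 28, 34, 40
n = 40; position = n/4 = 10.
This falls in the class 40 – <50: L = 40, F = 7, f = 12, h = 10.
Lower quartile ≈ 40 + ((10 − 7) / 12) × 10 = 42.5000

42.50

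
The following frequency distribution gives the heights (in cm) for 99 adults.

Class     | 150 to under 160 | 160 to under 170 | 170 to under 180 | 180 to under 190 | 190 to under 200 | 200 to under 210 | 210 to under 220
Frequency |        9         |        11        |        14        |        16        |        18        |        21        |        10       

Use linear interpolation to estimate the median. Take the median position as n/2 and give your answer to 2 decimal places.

Cumulative frequencies: 9, 20, 34, 50, 68, 89, 99
n = 99; position = n/2 = 49.5.
This falls in the class 180 to under 190: L = 180, F = 34, f = 16, h = 10.
Median ≈ 180 + ((49.5 − 34) / 16) × 10 = 189.6875

189.69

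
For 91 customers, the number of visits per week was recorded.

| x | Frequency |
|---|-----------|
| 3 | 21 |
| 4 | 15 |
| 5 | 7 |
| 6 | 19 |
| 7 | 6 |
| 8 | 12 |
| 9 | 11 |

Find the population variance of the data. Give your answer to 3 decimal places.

4.329

Values: 3, 4, 5, 6, 7, 8, 9
n = 91, Σfx = 509, mean = 5.5934
Σfx² = 3241
Σf(x − x̄)² = Σfx² − (Σfx)²/n = 3241 − 509²/91 = 393.9560
Population variance = 393.9560 / 91 = 4.3292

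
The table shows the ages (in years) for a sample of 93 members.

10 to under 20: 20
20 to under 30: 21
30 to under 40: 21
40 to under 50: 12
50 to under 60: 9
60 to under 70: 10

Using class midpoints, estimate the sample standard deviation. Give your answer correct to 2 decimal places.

16.12

Midpoints: 15, 25, 35, 45, 55, 65
n = 93, Σfm = 3245, mean = 34.8925
Σfm² = 137125
Σf(m − x̄)² = Σfm² − (Σfm)²/n = 137125 − 3245²/93 = 23898.9247
Sample variance = 23898.9247 / 92 = 259.7709
Standard deviation = √259.7709 = 16.1174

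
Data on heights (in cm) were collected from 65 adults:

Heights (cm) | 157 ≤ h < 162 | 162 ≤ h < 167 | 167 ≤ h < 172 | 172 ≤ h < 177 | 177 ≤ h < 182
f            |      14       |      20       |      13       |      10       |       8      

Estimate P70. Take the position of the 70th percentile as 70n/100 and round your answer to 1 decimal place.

Cumulative frequencies: 14, 34, 47, 57, 65
n = 65; position = 70n/100 = 45.5.
This falls in the class 167 ≤ h < 172: L = 167, F = 34, f = 13, h = 5.
70th percentile ≈ 167 + ((45.5 − 34) / 13) × 5 = 171.4231

171.4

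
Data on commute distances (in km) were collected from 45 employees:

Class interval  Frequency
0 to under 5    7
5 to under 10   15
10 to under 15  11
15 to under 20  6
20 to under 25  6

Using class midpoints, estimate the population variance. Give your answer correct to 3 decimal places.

Midpoints: 2.5, 7.5, 12.5, 17.5, 22.5
n = 45, Σfm = 507.5, mean = 11.2778
Σfm² = 7481.25
Σf(m − x̄)² = Σfm² − (Σfm)²/n = 7481.25 − 507.5²/45 = 1757.7778
Population variance = 1757.7778 / 45 = 39.0617

39.062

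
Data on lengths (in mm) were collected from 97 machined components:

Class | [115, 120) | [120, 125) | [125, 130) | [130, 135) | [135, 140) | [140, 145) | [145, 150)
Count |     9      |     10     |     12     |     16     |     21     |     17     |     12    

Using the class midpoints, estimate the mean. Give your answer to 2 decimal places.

134.15

Midpoints: 117.5, 122.5, 127.5, 132.5, 137.5, 142.5, 147.5
Σfm = 9×117.5 + 10×122.5 + 12×127.5 + 16×132.5 + 21×137.5 + 17×142.5 + 12×147.5 = 13012.5
n = Σf = 97
Mean = 13012.5 / 97 = 134.1495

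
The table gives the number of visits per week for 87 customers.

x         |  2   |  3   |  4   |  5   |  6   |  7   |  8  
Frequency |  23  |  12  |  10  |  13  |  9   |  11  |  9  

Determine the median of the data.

4

Cumulative frequencies: 23, 35, 45, 58, 67, 78, 87
n = 87, so the median is the value in position (n+1)/2 = 44.
Position 44 falls at value 4.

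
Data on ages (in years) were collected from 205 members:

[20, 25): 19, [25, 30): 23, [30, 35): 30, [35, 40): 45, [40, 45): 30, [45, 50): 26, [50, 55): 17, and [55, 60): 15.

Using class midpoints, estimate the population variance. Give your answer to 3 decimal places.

Midpoints: 22.5, 27.5, 32.5, 37.5, 42.5, 47.5, 52.5, 57.5
n = 205, Σfm = 7987.5, mean = 38.9634
Σfm² = 331281.25
Σf(m − x̄)² = Σfm² − (Σfm)²/n = 331281.25 − 7987.5²/205 = 20060.9756
Population variance = 20060.9756 / 205 = 97.8584

97.858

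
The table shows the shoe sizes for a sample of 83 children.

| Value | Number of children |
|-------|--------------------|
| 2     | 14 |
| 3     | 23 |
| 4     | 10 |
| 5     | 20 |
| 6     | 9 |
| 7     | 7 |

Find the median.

4

Cumulative frequencies: 14, 37, 47, 67, 76, 83
n = 83, so the median is the value in position (n+1)/2 = 42.
Position 42 falls at value 4.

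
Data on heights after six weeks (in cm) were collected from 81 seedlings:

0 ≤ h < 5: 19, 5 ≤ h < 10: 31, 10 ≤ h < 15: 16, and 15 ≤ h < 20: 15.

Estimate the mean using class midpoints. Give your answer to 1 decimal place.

9.2

Midpoints: 2.5, 7.5, 12.5, 17.5
Σfm = 19×2.5 + 31×7.5 + 16×12.5 + 15×17.5 = 742.5
n = Σf = 81
Mean = 742.5 / 81 = 9.1667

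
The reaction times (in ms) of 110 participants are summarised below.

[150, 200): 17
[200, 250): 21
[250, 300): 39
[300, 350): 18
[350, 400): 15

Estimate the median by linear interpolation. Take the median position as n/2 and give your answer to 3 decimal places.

271.795

Cumulative frequencies: 17, 38, 77, 95, 110
n = 110; position = n/2 = 55.
This falls in the class [250, 300): L = 250, F = 38, f = 39, h = 50.
Median ≈ 250 + ((55 − 38) / 39) × 50 = 271.7949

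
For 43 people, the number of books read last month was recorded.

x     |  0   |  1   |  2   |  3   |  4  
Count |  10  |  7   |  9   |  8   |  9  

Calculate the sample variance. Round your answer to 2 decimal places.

2.17

Values: 0, 1, 2, 3, 4
n = 43, Σfx = 85, mean = 1.9767
Σfx² = 259
Σf(x − x̄)² = Σfx² − (Σfx)²/n = 259 − 85²/43 = 90.9767
Sample variance = 90.9767 / 42 = 2.1661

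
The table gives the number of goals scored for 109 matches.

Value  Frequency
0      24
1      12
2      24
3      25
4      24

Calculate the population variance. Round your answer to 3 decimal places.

Values: 0, 1, 2, 3, 4
n = 109, Σfx = 231, mean = 2.1193
Σfx² = 717
Σf(x − x̄)² = Σfx² − (Σfx)²/n = 717 − 231²/109 = 227.4495
Population variance = 227.4495 / 109 = 2.0867

2.087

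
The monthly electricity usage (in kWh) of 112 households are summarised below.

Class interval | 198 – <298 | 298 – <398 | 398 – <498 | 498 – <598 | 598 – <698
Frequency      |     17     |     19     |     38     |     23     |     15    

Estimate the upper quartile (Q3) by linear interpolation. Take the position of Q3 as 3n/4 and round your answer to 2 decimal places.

Cumulative frequencies: 17, 36, 74, 97, 112
n = 112; position = 3n/4 = 84.
This falls in the class 498 – <598: L = 498, F = 74, f = 23, h = 100.
Upper quartile ≈ 498 + ((84 − 74) / 23) × 100 = 541.4783

541.48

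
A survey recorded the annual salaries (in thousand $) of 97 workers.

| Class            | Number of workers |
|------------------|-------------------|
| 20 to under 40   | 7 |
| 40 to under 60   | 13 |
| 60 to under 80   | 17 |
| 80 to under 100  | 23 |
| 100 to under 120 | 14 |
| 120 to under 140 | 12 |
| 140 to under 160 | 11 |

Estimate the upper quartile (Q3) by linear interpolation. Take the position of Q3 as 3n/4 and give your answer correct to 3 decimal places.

Cumulative frequencies: 7, 20, 37, 60, 74, 86, 97
n = 97; position = 3n/4 = 72.75.
This falls in the class 100 to under 120: L = 100, F = 60, f = 14, h = 20.
Upper quartile ≈ 100 + ((72.75 − 60) / 14) × 20 = 118.2143

118.214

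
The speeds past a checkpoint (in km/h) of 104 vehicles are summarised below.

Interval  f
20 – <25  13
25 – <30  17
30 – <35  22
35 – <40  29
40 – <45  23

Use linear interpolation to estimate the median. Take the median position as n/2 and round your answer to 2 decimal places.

35.00

Cumulative frequencies: 13, 30, 52, 81, 104
n = 104; position = n/2 = 52.
This falls in the class 30 – <35: L = 30, F = 30, f = 22, h = 5.
Median ≈ 30 + ((52 − 30) / 22) × 5 = 35.0000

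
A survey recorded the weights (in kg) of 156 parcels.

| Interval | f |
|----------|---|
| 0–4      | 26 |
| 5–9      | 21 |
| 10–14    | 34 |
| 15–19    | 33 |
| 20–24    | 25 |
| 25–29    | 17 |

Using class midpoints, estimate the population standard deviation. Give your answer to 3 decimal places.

Midpoints: 2, 7, 12, 17, 22, 27
n = 156, Σfm = 2177, mean = 13.9551
Σfm² = 40059
Σf(m − x̄)² = Σfm² − (Σfm)²/n = 40059 − 2177²/156 = 9678.6859
Population variance = 9678.6859 / 156 = 62.0429
Standard deviation = √62.0429 = 7.8767

7.877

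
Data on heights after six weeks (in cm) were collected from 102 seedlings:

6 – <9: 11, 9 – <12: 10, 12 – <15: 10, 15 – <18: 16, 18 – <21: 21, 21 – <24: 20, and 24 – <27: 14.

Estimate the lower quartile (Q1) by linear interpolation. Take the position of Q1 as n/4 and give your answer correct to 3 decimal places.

Cumulative frequencies: 11, 21, 31, 47, 68, 88, 102
n = 102; position = n/4 = 25.5.
This falls in the class 12 – <15: L = 12, F = 21, f = 10, h = 3.
Lower quartile ≈ 12 + ((25.5 − 21) / 10) × 3 = 13.3500

13.350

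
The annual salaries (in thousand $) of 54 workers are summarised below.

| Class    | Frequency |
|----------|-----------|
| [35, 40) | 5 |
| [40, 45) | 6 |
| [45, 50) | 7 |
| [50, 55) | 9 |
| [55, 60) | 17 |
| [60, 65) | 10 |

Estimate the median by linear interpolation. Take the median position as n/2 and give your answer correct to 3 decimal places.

55.000

Cumulative frequencies: 5, 11, 18, 27, 44, 54
n = 54; position = n/2 = 27.
This falls in the class [50, 55): L = 50, F = 18, f = 9, h = 5.
Median ≈ 50 + ((27 − 18) / 9) × 5 = 55.0000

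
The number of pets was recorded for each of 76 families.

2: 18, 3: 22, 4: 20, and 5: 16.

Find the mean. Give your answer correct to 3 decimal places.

3.447

Values: 2, 3, 4, 5
Σfx = 18×2 + 22×3 + 20×4 + 16×5 = 262
n = Σf = 76
Mean = 262 / 76 = 3.4474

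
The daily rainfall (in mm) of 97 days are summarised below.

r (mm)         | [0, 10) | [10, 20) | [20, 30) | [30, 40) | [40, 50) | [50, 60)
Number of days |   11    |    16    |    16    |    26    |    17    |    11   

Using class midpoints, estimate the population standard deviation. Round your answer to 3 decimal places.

15.122

Midpoints: 5, 15, 25, 35, 45, 55
n = 97, Σfm = 2975, mean = 30.6701
Σfm² = 113425
Σf(m − x̄)² = Σfm² − (Σfm)²/n = 113425 − 2975²/97 = 22181.4433
Population variance = 22181.4433 / 97 = 228.6747
Standard deviation = √228.6747 = 15.1220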